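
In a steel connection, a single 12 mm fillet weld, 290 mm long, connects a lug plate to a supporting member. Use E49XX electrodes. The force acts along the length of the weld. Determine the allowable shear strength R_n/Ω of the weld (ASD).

E49XX → F_EXX = 490 MPa.
Effective throat t_e = 0.707 × 12 = 8.484 mm.
Total length L = 290 mm; A_we = 8.484 × 290 = 2460 mm².
F_nw = 0.6 F_EXX = 0.6 × 490 = 294 MPa.
R_n = 294 × 2460 × 10⁻³ = 723.3 kN; R_n/Ω = 723.3/2.0 = 361.7 kN.

R_n/Ω ≈ 362 kN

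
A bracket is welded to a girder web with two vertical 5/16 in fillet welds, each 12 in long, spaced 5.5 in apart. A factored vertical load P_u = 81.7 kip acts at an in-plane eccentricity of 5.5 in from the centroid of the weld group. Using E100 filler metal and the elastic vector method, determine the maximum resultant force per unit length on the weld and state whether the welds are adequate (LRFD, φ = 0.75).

f_max ≈ 8.33 kip/in; adequate

E100XX → F_EXX = 100 ksi.
Total weld length L_w = 24 in. Treat welds as unit-width lines.
Polar moment about centroid: J = 2[d³/12 + d(b/2)²] = 2[12³/12 + 12×2.75²] = 469.5 in³.
Direct shear f_v = P/L_w = 81.7 / 24 = 3.404 kip/in (vertical).
Torsion M = P·e = 81.7 × 5.5 = 449.35 kip·in.
Critical point at (x, y) = (2.75, 6) from centroid. f_tx = M·y/J = 5.742 kip/in; f_ty = M·x/J = 2.632 kip/in.
Resultant f_max = √[f_tx² + (f_v + f_ty)²] = √[5.742² + (3.404 + 2.632)²] = 8.331 kip/in.
Capacity per unit length: φr_n = 0.75 × 0.6 × 100 × (0.707 × 0.3125) = 9.942 kip/in.
8.331 ≤ 9.942 → adequate.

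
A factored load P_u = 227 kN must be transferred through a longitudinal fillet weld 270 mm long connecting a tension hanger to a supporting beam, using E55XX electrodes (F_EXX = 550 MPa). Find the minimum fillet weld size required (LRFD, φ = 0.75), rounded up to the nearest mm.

w = 5 mm

Total weld length L = 270 mm.
Required throat t_e = P_u / (φ × 0.6 F_EXX × L) = 227 / (0.75 × 0.6 × 550 × 270 × 10⁻³) = 3.397 mm.
Required leg w = t_e / 0.707 = 4.805 mm → use 5 mm.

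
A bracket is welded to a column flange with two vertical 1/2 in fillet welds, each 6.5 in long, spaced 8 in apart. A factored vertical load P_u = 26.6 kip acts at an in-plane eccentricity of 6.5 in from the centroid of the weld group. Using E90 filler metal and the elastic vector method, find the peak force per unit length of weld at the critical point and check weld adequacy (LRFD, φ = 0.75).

f_max ≈ 5.26 kip/in; adequate

E90XX → F_EXX = 90 ksi.
Total weld length L_w = 13 in. Treat welds as unit-width lines.
Polar moment about centroid: J = 2[d³/12 + d(b/2)²] = 2[6.5³/12 + 6.5×4²] = 253.8 in³.
Direct shear f_v = P/L_w = 26.6 / 13 = 2.046 kip/in (vertical).
Torsion M = P·e = 26.6 × 6.5 = 172.9 kip·in.
Critical point at (x, y) = (4, 3.25) from centroid. f_tx = M·y/J = 2.214 kip/in; f_ty = M·x/J = 2.725 kip/in.
Resultant f_max = √[f_tx² + (f_v + f_ty)²] = √[2.214² + (2.046 + 2.725)²] = 5.26 kip/in.
Capacity per unit length: φr_n = 0.75 × 0.6 × 90 × (0.707 × 0.5) = 14.32 kip/in.
5.26 ≤ 14.32 → adequate.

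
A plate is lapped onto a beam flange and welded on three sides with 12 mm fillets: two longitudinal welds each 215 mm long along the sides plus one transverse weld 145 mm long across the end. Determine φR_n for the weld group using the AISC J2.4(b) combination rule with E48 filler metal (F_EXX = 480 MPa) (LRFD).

t_e = 0.707 × 12 = 8.484 mm.
R_nwl = 0.6 × 480 × 8.484 × 430 × 10⁻³ = 1051 kN (longitudinal, 2 welds).
R_nwt = 0.6 × 480 × 8.484 × 145 × 10⁻³ = 354.3 kN (transverse, base value).
(i) R_nwl + R_nwt = 1405 kN; (ii) 0.85 R_nwl + 1.5 R_nwt = 1424 kN.
R_n = max = 1424 kN [governs: (ii)]; φR_n = 1068 kN.

φR_n ≈ 1070 kN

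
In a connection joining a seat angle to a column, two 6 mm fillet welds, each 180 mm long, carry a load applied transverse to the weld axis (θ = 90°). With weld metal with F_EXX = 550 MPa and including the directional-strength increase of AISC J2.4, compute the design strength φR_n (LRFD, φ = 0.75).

t_e = 0.707 × 6 = 4.242 mm; A_we = 4.242 × 360 = 1527 mm².
Directional factor: 1.0 + 0.5 sin^1.5(90°) = 1.5.
F_nw = 0.6 × 550 × 1.5 = 495 MPa.
φR_n = 0.75 × 495 × 1527 × 10⁻³ = 566.9 kN.

φR_n ≈ 567 kN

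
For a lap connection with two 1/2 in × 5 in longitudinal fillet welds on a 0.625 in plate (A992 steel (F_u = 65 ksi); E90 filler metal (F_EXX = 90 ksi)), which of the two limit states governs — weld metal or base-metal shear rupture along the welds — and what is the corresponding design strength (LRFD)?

t_e = 0.707 × 0.5 = 0.3535 in; L = 10 in.
Weld metal: φR_n = 0.75 × 0.6 × 90 × 0.3535 × 10 = 143.2 kip.
Base metal (shear rupture): φR_n = 0.75 × 0.6 × 65 × 0.625 × 10 = 182.8 kip.
Governing: weld metal.

φR_n ≈ 143 kip (weld metal governs)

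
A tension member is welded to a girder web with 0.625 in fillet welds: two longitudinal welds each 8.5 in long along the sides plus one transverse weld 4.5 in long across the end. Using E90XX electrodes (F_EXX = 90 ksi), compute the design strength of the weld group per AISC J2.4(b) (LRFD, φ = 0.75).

t_e = 0.707 × 0.625 = 0.4419 in.
R_nwl = 0.6 × 90 × 0.4419 × 17 = 405.6 kip (longitudinal, 2 welds).
R_nwt = 0.6 × 90 × 0.4419 × 4.5 = 107.4 kip (transverse, base value).
(i) R_nwl + R_nwt = 513 kip; (ii) 0.85 R_nwl + 1.5 R_nwt = 505.9 kip.
R_n = max = 513 kip [governs: (i)]; φR_n = 384.8 kip.

φR_n ≈ 385 kip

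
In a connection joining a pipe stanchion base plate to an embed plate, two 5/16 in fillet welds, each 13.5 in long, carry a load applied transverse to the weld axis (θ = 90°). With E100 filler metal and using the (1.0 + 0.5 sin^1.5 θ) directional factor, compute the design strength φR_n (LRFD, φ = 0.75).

φR_n ≈ 403 kips

E100XX → F_EXX = 100 ksi.
t_e = 0.707 × 0.3125 = 0.2209 in; A_we = 0.2209 × 27 = 5.965 in².
Directional factor: 1.0 + 0.5 sin^1.5(90°) = 1.5.
F_nw = 0.6 × 100 × 1.5 = 90 ksi.
φR_n = 0.75 × 90 × 5.965 = 402.7 kips.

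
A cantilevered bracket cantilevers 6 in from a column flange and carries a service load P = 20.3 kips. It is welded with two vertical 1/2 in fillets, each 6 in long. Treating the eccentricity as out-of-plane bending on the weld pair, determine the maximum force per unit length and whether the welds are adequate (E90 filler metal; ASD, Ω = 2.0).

E90XX → F_EXX = 90 ksi.
L_w = 2 × 6 = 12 in; section modulus (unit throat) S = 2 × L²/6 = 12 in².
Direct shear f_v = P/L_w = 20.3/12 = 1.692 kip/in.
Moment M = P × e = 20.3 × 6 = 121.8 kip·in; bending f_b = M/S = 10.15 kip/in.
f_max = √(f_v² + f_b²) = √(1.692² + 10.15²) = 10.29 kip/in.
r_n/Ω = (1/2.0) × 0.6 × 90 × (0.707 × 0.5) = 9.544 kip/in → NOT adequate.

f_max ≈ 10.3 kip/in; NOT adequate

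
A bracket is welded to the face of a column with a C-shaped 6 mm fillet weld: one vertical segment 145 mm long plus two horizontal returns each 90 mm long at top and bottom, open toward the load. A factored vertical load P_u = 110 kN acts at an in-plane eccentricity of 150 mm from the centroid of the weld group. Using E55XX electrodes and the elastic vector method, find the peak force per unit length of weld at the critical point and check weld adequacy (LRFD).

f_max ≈ 1330 N/mm; NOT adequate

E55XX → F_EXX = 550 MPa.
Total weld length L_w = 325 mm. Treat welds as unit-width lines.
Centroid: x̄ = 2×90×45 / 325 = 24.92 mm from the vertical weld.
Polar moment about centroid: J = I_x + I_y = [145³/12 + 2×90×72.5²] + [145×24.92² + 2(90³/12 + 90×20.08²)] = 1484000 mm³.
Direct shear f_v = P/L_w = 110×10³ / 325 = 338.5 N/mm (vertical).
Torsion M = P·e = 110×10³ × 150 = 16500000 N·mm.
Critical point at (x, y) = (65.08, 72.5) from centroid. f_tx = M·y/J = 805.9 N/mm; f_ty = M·x/J = 723.4 N/mm.
Resultant f_max = √[f_tx² + (f_v + f_ty)²] = √[805.9² + (338.5 + 723.4)²] = 1333 N/mm.
Capacity per unit length: φr_n = 0.75 × 0.6 × 550 × (0.707 × 6) = 1050 N/mm.
1333 > 1050 → NOT adequate.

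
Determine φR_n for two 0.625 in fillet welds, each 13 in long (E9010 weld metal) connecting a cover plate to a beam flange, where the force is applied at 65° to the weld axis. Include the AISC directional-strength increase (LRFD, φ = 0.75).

φR_n ≈ 666 kips

E90XX → F_EXX = 90 ksi.
t_e = 0.707 × 0.625 = 0.4419 in; A_we = 0.4419 × 26 = 11.49 in².
Directional factor: 1.0 + 0.5 sin^1.5(65°) = 1.431.
F_nw = 0.6 × 90 × 1.431 = 77.3 ksi.
φR_n = 0.75 × 77.3 × 11.49 = 666 kips.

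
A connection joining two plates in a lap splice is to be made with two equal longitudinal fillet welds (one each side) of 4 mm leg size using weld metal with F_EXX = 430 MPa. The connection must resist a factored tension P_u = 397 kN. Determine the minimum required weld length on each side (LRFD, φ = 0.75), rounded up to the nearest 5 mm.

Throat t_e = 0.707 × 4 = 2.828 mm.
φr_n = 0.75 × 0.6 × 430 × 2.828 × 10⁻³ = 0.5472 kN/mm.
L_req = P_u / φr_n = 397 / 0.5472 = 725.5 mm total.
Per side: 725.5 / 2 = 362.7 mm.
Round up → use L = 365 mm on each side.

L = 365 mm on each side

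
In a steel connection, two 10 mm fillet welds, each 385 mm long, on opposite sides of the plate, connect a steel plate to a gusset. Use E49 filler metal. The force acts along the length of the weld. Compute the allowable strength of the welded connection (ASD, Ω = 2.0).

R_n/Ω ≈ 800 kN

E49XX → F_EXX = 490 MPa.
Effective throat t_e = 0.707 × 10 = 7.07 mm.
Total length L = 770 mm; A_we = 7.07 × 770 = 5444 mm².
F_nw = 0.6 F_EXX = 0.6 × 490 = 294 MPa.
R_n = 294 × 5444 × 10⁻³ = 1601 kN; R_n/Ω = 1601/2.0 = 800.3 kN.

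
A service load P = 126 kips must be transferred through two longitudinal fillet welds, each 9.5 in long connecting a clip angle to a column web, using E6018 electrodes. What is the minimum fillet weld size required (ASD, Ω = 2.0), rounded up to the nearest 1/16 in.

w = 9/16 in

E60XX → F_EXX = 60 ksi.
Total weld length L = 19 in.
Required throat t_e = P × Ω / (0.6 F_EXX × L) = 126 × 2.0 / (0.6 × 60 × 19) = 0.3684 in.
Required leg w = t_e / 0.707 = 0.5211 in → use 9/16 in.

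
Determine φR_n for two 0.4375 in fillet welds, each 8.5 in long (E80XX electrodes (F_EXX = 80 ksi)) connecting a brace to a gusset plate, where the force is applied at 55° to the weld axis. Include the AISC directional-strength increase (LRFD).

t_e = 0.707 × 0.4375 = 0.3093 in; A_we = 0.3093 × 17 = 5.258 in².
Directional factor: 1.0 + 0.5 sin^1.5(55°) = 1.371.
F_nw = 0.6 × 80 × 1.371 = 65.79 ksi.
φR_n = 0.75 × 65.79 × 5.258 = 259.5 kips.

φR_n ≈ 259 kips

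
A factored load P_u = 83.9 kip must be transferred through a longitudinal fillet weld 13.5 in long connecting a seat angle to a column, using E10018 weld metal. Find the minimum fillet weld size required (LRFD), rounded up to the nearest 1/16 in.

E100XX → F_EXX = 100 ksi.
Total weld length L = 13.5 in.
Required throat t_e = P_u / (φ × 0.6 F_EXX × L) = 83.9 / (0.75 × 0.6 × 100 × 13.5) = 0.1381 in.
Required leg w = t_e / 0.707 = 0.1953 in → use 1/4 in.

w = 1/4 in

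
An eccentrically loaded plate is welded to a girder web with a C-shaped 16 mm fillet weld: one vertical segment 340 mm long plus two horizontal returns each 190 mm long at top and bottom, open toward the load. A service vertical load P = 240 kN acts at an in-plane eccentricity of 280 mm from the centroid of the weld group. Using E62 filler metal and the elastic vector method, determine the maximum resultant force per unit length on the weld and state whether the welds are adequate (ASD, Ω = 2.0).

f_max ≈ 1110 N/mm; adequate

E62XX → F_EXX = 620 MPa.
Total weld length L_w = 720 mm. Treat welds as unit-width lines.
Centroid: x̄ = 2×190×95 / 720 = 50.14 mm from the vertical weld.
Polar moment about centroid: J = I_x + I_y = [340³/12 + 2×190×170²] + [340×50.14² + 2(190³/12 + 190×44.86²)] = 17020000 mm³.
Direct shear f_v = P/L_w = 240×10³ / 720 = 333.3 N/mm (vertical).
Torsion M = P·e = 240×10³ × 280 = 67200000 N·mm.
Critical point at (x, y) = (139.9, 170) from centroid. f_tx = M·y/J = 671.2 N/mm; f_ty = M·x/J = 552.2 N/mm.
Resultant f_max = √[f_tx² + (f_v + f_ty)²] = √[671.2² + (333.3 + 552.2)²] = 1111 N/mm.
Capacity per unit length: r_n/Ω = (1/2.0) × 0.6 × 620 × (0.707 × 16) = 2104 N/mm.
1111 ≤ 2104 → adequate.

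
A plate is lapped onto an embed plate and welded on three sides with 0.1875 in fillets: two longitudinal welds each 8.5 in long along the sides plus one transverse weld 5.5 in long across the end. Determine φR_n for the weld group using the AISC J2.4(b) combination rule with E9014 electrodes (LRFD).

φR_n ≈ 122 kips

E90XX → F_EXX = 90 ksi.
t_e = 0.707 × 0.1875 = 0.1326 in.
R_nwl = 0.6 × 90 × 0.1326 × 17 = 121.7 kips (longitudinal, 2 welds).
R_nwt = 0.6 × 90 × 0.1326 × 5.5 = 39.37 kips (transverse, base value).
(i) R_nwl + R_nwt = 161.1 kips; (ii) 0.85 R_nwl + 1.5 R_nwt = 162.5 kips.
R_n = max = 162.5 kips [governs: (ii)]; φR_n = 121.9 kips.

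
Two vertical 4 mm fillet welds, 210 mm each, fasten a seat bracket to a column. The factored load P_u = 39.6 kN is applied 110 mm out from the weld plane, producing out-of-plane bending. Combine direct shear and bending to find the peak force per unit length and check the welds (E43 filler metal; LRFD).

f_max ≈ 311 N/mm; adequate

E43XX → F_EXX = 430 MPa.
L_w = 2 × 210 = 420 mm; section modulus (unit throat) S = 2 × L²/6 = 14700 mm².
Direct shear f_v = P/L_w = 39.6×10³/420 = 94.29 N/mm.
Moment M = P × e = 39.6×10³ × 110 = 4356000 N·mm; bending f_b = M/S = 296.3 N/mm.
f_max = √(f_v² + f_b²) = √(94.29² + 296.3²) = 311 N/mm.
φr_n = 0.75 × 0.6 × 430 × (0.707 × 4) = 547.2 N/mm → adequate.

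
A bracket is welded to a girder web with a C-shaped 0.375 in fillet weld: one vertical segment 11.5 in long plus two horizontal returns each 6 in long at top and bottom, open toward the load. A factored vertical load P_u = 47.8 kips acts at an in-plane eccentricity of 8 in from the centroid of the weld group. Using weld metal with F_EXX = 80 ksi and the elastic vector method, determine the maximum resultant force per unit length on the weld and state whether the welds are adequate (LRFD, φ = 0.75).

Total weld length L_w = 23.5 in. Treat welds as unit-width lines.
Centroid: x̄ = 2×6×3 / 23.5 = 1.532 in from the vertical weld.
Polar moment about centroid: J = I_x + I_y = [11.5³/12 + 2×6×5.75²] + [11.5×1.532² + 2(6³/12 + 6×1.468²)] = 612.3 in³.
Direct shear f_v = P/L_w = 47.8 / 23.5 = 2.034 kip/in (vertical).
Torsion M = P·e = 47.8 × 8 = 382.4 kip·in.
Critical point at (x, y) = (4.468, 5.75) from centroid. f_tx = M·y/J = 3.591 kip/in; f_ty = M·x/J = 2.79 kip/in.
Resultant f_max = √[f_tx² + (f_v + f_ty)²] = √[3.591² + (2.034 + 2.79)²] = 6.014 kip/in.
Capacity per unit length: φr_n = 0.75 × 0.6 × 80 × (0.707 × 0.375) = 9.544 kip/in.
6.014 ≤ 9.544 → adequate.

f_max ≈ 6.01 kip/in; adequate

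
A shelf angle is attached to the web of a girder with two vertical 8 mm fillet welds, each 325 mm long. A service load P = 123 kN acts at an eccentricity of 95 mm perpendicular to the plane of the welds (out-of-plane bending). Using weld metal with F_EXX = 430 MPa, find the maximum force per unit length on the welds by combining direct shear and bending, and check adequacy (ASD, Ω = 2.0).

L_w = 2 × 325 = 650 mm; section modulus (unit throat) S = 2 × L²/6 = 35210 mm².
Direct shear f_v = P/L_w = 123×10³/650 = 189.2 N/mm.
Moment M = P × e = 123×10³ × 95 = 11685000 N·mm; bending f_b = M/S = 331.9 N/mm.
f_max = √(f_v² + f_b²) = √(189.2² + 331.9²) = 382 N/mm.
r_n/Ω = (1/2.0) × 0.6 × 430 × (0.707 × 8) = 729.6 N/mm → adequate.

f_max ≈ 382 N/mm; adequate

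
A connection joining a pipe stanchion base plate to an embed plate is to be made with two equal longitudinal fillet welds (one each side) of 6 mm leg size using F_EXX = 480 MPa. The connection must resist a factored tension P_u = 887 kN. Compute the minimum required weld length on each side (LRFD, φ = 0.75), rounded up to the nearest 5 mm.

L = 485 mm on each side

Throat t_e = 0.707 × 6 = 4.242 mm.
φr_n = 0.75 × 0.6 × 480 × 4.242 × 10⁻³ = 0.9163 kN/mm.
L_req = P_u / φr_n = 887 / 0.9163 = 968.1 mm total.
Per side: 968.1 / 2 = 484 mm.
Round up → use L = 485 mm on each side.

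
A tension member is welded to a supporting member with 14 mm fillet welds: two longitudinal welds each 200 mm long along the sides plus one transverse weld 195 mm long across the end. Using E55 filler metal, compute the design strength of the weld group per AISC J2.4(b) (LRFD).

φR_n ≈ 1550 kN

E55XX → F_EXX = 550 MPa.
t_e = 0.707 × 14 = 9.898 mm.
R_nwl = 0.6 × 550 × 9.898 × 400 × 10⁻³ = 1307 kN (longitudinal, 2 welds).
R_nwt = 0.6 × 550 × 9.898 × 195 × 10⁻³ = 636.9 kN (transverse, base value).
(i) R_nwl + R_nwt = 1943 kN; (ii) 0.85 R_nwl + 1.5 R_nwt = 2066 kN.
R_n = max = 2066 kN [governs: (ii)]; φR_n = 1549 kN.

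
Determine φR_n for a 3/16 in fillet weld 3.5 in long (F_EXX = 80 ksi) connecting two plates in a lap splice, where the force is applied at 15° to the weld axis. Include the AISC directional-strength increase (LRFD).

t_e = 0.707 × 0.1875 = 0.1326 in; A_we = 0.1326 × 3.5 = 0.464 in².
Directional factor: 1.0 + 0.5 sin^1.5(15°) = 1.066.
F_nw = 0.6 × 80 × 1.066 = 51.16 ksi.
φR_n = 0.75 × 51.16 × 0.464 = 17.8 kips.

φR_n ≈ 17.8 kips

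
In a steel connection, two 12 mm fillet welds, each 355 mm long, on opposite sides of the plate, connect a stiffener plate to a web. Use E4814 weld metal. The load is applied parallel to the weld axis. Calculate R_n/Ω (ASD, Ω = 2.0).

R_n/Ω ≈ 867 kN

E48XX → F_EXX = 480 MPa.
Effective throat t_e = 0.707 × 12 = 8.484 mm.
Total length L = 710 mm; A_we = 8.484 × 710 = 6024 mm².
F_nw = 0.6 F_EXX = 0.6 × 480 = 288 MPa.
R_n = 288 × 6024 × 10⁻³ = 1735 kN; R_n/Ω = 1735/2.0 = 867.4 kN.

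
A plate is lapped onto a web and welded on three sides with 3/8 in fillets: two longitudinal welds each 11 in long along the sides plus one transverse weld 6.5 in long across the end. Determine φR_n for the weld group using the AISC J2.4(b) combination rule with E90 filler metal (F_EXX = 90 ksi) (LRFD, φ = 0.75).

t_e = 0.707 × 0.375 = 0.2651 in.
R_nwl = 0.6 × 90 × 0.2651 × 22 = 315 kip (longitudinal, 2 welds).
R_nwt = 0.6 × 90 × 0.2651 × 6.5 = 93.06 kip (transverse, base value).
(i) R_nwl + R_nwt = 408 kip; (ii) 0.85 R_nwl + 1.5 R_nwt = 407.3 kip.
R_n = max = 408 kip [governs: (i)]; φR_n = 306 kip.

φR_n ≈ 306 kip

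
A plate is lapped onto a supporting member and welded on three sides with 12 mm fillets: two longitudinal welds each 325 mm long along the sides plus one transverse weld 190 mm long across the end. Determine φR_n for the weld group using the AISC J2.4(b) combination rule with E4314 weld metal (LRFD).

φR_n ≈ 1380 kN

E43XX → F_EXX = 430 MPa.
t_e = 0.707 × 12 = 8.484 mm.
R_nwl = 0.6 × 430 × 8.484 × 650 × 10⁻³ = 1423 kN (longitudinal, 2 welds).
R_nwt = 0.6 × 430 × 8.484 × 190 × 10⁻³ = 415.9 kN (transverse, base value).
(i) R_nwl + R_nwt = 1839 kN; (ii) 0.85 R_nwl + 1.5 R_nwt = 1833 kN.
R_n = max = 1839 kN [governs: (i)]; φR_n = 1379 kN.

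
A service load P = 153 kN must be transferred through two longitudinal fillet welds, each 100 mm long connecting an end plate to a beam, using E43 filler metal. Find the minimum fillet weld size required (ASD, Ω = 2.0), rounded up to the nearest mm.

E43XX → F_EXX = 430 MPa.
Total weld length L = 200 mm.
Required throat t_e = P × Ω / (0.6 F_EXX × L) = 153 × 2.0 / (0.6 × 430 × 200 × 10⁻³) = 5.93 mm.
Required leg w = t_e / 0.707 = 8.388 mm → use 9 mm.

w = 9 mm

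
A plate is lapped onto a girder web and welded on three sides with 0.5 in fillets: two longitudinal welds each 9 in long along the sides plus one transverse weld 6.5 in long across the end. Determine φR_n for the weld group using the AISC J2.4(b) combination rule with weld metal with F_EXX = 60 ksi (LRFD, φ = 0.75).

t_e = 0.707 × 0.5 = 0.3535 in.
R_nwl = 0.6 × 60 × 0.3535 × 18 = 229.1 kip (longitudinal, 2 welds).
R_nwt = 0.6 × 60 × 0.3535 × 6.5 = 82.72 kip (transverse, base value).
(i) R_nwl + R_nwt = 311.8 kip; (ii) 0.85 R_nwl + 1.5 R_nwt = 318.8 kip.
R_n = max = 318.8 kip [governs: (ii)]; φR_n = 239.1 kip.

φR_n ≈ 239 kip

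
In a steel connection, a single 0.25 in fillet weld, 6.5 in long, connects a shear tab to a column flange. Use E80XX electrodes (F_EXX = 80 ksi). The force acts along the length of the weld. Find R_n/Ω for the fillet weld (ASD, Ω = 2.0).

Effective throat t_e = 0.707 × 0.25 = 0.1767 in.
Total length L = 6.5 in; A_we = 0.1767 × 6.5 = 1.149 in².
F_nw = 0.6 F_EXX = 0.6 × 80 = 48 ksi.
R_n = 48 × 1.149 = 55.15 kips; R_n/Ω = 55.15/2.0 = 27.57 kips.

R_n/Ω ≈ 27.6 kips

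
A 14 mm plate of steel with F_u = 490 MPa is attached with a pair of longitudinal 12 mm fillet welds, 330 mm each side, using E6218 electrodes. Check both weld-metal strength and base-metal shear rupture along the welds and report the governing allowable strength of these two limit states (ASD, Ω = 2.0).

R_n/Ω ≈ 1040 kN (weld metal governs)

E62XX → F_EXX = 620 MPa.
t_e = 0.707 × 12 = 8.484 mm; L = 660 mm.
Weld metal: R_n/Ω = (1/2.0) × 0.6 × 620 × 8.484 × 660 × 10⁻³ = 1041 kN.
Base metal (shear rupture): R_n/Ω = (1/2.0) × 0.6 × 490 × 14 × 660 × 10⁻³ = 1358 kN.
Governing: weld metal.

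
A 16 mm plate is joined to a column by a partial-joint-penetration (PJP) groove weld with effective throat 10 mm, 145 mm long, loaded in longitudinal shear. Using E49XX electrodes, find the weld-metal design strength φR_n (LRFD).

E49XX → F_EXX = 490 MPa.
Effective throat (given) t_e = 10 mm.
A_we = 10 × 145 = 1450 mm².
F_nw = 0.6 F_EXX = 294 MPa.
φR_n = 0.75 × 294 × 1450 × 10⁻³ = 319.7 kN.

φR_n ≈ 320 kN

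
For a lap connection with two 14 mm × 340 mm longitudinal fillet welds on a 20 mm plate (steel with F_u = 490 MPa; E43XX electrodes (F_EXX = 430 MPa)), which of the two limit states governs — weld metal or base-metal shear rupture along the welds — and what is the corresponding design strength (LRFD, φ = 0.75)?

t_e = 0.707 × 14 = 9.898 mm; L = 680 mm.
Weld metal: φR_n = 0.75 × 0.6 × 430 × 9.898 × 680 × 10⁻³ = 1302 kN.
Base metal (shear rupture): φR_n = 0.75 × 0.6 × 490 × 20 × 680 × 10⁻³ = 2999 kN.
Governing: weld metal.

φR_n ≈ 1300 kN (weld metal governs)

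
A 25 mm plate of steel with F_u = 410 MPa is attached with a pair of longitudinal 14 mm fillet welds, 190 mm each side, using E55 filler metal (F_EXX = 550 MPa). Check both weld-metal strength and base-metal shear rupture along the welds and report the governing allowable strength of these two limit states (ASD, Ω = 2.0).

R_n/Ω ≈ 621 kN (weld metal governs)

t_e = 0.707 × 14 = 9.898 mm; L = 380 mm.
Weld metal: R_n/Ω = (1/2.0) × 0.6 × 550 × 9.898 × 380 × 10⁻³ = 620.6 kN.
Base metal (shear rupture): R_n/Ω = (1/2.0) × 0.6 × 410 × 25 × 380 × 10⁻³ = 1168 kN.
Governing: weld metal.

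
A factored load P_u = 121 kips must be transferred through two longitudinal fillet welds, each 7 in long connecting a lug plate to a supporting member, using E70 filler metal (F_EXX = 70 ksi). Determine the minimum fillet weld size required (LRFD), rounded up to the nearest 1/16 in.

w = 7/16 in

Total weld length L = 14 in.
Required throat t_e = P_u / (φ × 0.6 F_EXX × L) = 121 / (0.75 × 0.6 × 70 × 14) = 0.2744 in.
Required leg w = t_e / 0.707 = 0.3881 in → use 7/16 in.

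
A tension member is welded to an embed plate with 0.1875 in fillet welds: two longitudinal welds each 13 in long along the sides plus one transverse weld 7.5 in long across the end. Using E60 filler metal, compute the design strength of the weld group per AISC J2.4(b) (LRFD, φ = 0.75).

φR_n ≈ 120 kip

E60XX → F_EXX = 60 ksi.
t_e = 0.707 × 0.1875 = 0.1326 in.
R_nwl = 0.6 × 60 × 0.1326 × 26 = 124.1 kip (longitudinal, 2 welds).
R_nwt = 0.6 × 60 × 0.1326 × 7.5 = 35.79 kip (transverse, base value).
(i) R_nwl + R_nwt = 159.9 kip; (ii) 0.85 R_nwl + 1.5 R_nwt = 159.2 kip.
R_n = max = 159.9 kip [governs: (i)]; φR_n = 119.9 kip.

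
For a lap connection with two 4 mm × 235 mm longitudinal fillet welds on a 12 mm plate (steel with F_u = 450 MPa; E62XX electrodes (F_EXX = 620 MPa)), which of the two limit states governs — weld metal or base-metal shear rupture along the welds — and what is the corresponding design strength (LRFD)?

t_e = 0.707 × 4 = 2.828 mm; L = 470 mm.
Weld metal: φR_n = 0.75 × 0.6 × 620 × 2.828 × 470 × 10⁻³ = 370.8 kN.
Base metal (shear rupture): φR_n = 0.75 × 0.6 × 450 × 12 × 470 × 10⁻³ = 1142 kN.
Governing: weld metal.

φR_n ≈ 371 kN (weld metal governs)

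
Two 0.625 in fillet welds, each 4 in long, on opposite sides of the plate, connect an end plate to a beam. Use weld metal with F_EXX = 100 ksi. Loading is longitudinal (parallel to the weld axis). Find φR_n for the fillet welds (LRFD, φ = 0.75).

φR_n ≈ 159 kips

Effective throat t_e = 0.707 × 0.625 = 0.4419 in.
Total length L = 8 in; A_we = 0.4419 × 8 = 3.535 in².
F_nw = 0.6 F_EXX = 0.6 × 100 = 60 ksi.
φR_n = 0.75 × 60 × 3.535 = 159.1 kips.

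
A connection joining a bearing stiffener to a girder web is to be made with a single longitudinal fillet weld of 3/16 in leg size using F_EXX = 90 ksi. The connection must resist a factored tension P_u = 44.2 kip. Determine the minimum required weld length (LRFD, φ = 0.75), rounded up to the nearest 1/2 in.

Throat t_e = 0.707 × 0.1875 = 0.1326 in.
φr_n = 0.75 × 0.6 × 90 × 0.1326 = 5.369 kip/in.
L_req = P_u / φr_n = 44.2 / 5.369 = 8.233 in total.
Round up → use L = 8.5 in.

L = 8.5 in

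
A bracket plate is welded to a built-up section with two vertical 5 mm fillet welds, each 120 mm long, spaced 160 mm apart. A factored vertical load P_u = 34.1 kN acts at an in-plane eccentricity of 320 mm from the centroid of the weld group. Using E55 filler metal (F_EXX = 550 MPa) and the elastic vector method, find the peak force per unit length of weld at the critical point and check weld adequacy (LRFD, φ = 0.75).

f_max ≈ 717 N/mm; adequate

Total weld length L_w = 240 mm. Treat welds as unit-width lines.
Polar moment about centroid: J = 2[d³/12 + d(b/2)²] = 2[120³/12 + 120×80²] = 1824000 mm³.
Direct shear f_v = P/L_w = 34.1×10³ / 240 = 142.1 N/mm (vertical).
Torsion M = P·e = 34.1×10³ × 320 = 10912000 N·mm.
Critical point at (x, y) = (80, 60) from centroid. f_tx = M·y/J = 358.9 N/mm; f_ty = M·x/J = 478.6 N/mm.
Resultant f_max = √[f_tx² + (f_v + f_ty)²] = √[358.9² + (142.1 + 478.6)²] = 717 N/mm.
Capacity per unit length: φr_n = 0.75 × 0.6 × 550 × (0.707 × 5) = 874.9 N/mm.
717 ≤ 874.9 → adequate.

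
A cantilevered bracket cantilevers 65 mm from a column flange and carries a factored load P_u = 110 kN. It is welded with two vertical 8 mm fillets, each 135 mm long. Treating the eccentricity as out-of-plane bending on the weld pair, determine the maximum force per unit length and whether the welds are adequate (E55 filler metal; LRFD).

E55XX → F_EXX = 550 MPa.
L_w = 2 × 135 = 270 mm; section modulus (unit throat) S = 2 × L²/6 = 6075 mm².
Direct shear f_v = P/L_w = 110×10³/270 = 407.4 N/mm.
Moment M = P × e = 110×10³ × 65 = 7150000 N·mm; bending f_b = M/S = 1177 N/mm.
f_max = √(f_v² + f_b²) = √(407.4² + 1177²) = 1245 N/mm.
φr_n = 0.75 × 0.6 × 550 × (0.707 × 8) = 1400 N/mm → adequate.

f_max ≈ 1250 N/mm; adequate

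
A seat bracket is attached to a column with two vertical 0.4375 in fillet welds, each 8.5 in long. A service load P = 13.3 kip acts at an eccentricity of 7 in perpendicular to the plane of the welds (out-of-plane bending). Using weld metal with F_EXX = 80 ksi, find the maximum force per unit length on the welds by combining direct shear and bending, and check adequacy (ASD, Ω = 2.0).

f_max ≈ 3.94 kip/in; adequate

L_w = 2 × 8.5 = 17 in; section modulus (unit throat) S = 2 × L²/6 = 24.08 in².
Direct shear f_v = P/L_w = 13.3/17 = 0.7824 kip/in.
Moment M = P × e = 13.3 × 7 = 93.1 kip·in; bending f_b = M/S = 3.866 kip/in.
f_max = √(f_v² + f_b²) = √(0.7824² + 3.866²) = 3.944 kip/in.
r_n/Ω = (1/2.0) × 0.6 × 80 × (0.707 × 0.4375) = 7.423 kip/in → adequate.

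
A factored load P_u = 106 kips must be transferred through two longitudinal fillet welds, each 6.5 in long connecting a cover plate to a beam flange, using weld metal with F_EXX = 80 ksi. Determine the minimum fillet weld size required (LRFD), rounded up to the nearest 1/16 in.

Total weld length L = 13 in.
Required throat t_e = P_u / (φ × 0.6 F_EXX × L) = 106 / (0.75 × 0.6 × 80 × 13) = 0.2265 in.
Required leg w = t_e / 0.707 = 0.3204 in → use 3/8 in.

w = 3/8 in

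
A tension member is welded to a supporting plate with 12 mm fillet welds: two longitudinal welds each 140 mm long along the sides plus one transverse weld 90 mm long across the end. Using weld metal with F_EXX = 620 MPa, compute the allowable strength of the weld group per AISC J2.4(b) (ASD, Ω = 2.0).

R_n/Ω ≈ 589 kN

t_e = 0.707 × 12 = 8.484 mm.
R_nwl = 0.6 × 620 × 8.484 × 280 × 10⁻³ = 883.7 kN (longitudinal, 2 welds).
R_nwt = 0.6 × 620 × 8.484 × 90 × 10⁻³ = 284 kN (transverse, base value).
(i) R_nwl + R_nwt = 1168 kN; (ii) 0.85 R_nwl + 1.5 R_nwt = 1177 kN.
R_n = max = 1177 kN [governs: (ii)]; R_n/Ω = 588.6 kN.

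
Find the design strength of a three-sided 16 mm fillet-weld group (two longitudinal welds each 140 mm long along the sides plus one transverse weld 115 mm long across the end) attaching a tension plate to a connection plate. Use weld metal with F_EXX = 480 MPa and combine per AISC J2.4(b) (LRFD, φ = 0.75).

φR_n ≈ 1000 kN

t_e = 0.707 × 16 = 11.31 mm.
R_nwl = 0.6 × 480 × 11.31 × 280 × 10⁻³ = 912.2 kN (longitudinal, 2 welds).
R_nwt = 0.6 × 480 × 11.31 × 115 × 10⁻³ = 374.7 kN (transverse, base value).
(i) R_nwl + R_nwt = 1287 kN; (ii) 0.85 R_nwl + 1.5 R_nwt = 1337 kN.
R_n = max = 1337 kN [governs: (ii)]; φR_n = 1003 kN.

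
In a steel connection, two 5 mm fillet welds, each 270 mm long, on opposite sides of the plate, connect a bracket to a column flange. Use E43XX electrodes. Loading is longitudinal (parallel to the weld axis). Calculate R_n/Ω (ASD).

R_n/Ω ≈ 246 kN

E43XX → F_EXX = 430 MPa.
Effective throat t_e = 0.707 × 5 = 3.535 mm.
Total length L = 540 mm; A_we = 3.535 × 540 = 1909 mm².
F_nw = 0.6 F_EXX = 0.6 × 430 = 258 MPa.
R_n = 258 × 1909 × 10⁻³ = 492.5 kN; R_n/Ω = 492.5/2.0 = 246.2 kN.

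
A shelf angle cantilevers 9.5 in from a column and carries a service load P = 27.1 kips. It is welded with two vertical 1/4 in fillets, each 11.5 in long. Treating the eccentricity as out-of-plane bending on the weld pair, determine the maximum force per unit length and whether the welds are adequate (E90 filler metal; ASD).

E90XX → F_EXX = 90 ksi.
L_w = 2 × 11.5 = 23 in; section modulus (unit throat) S = 2 × L²/6 = 44.08 in².
Direct shear f_v = P/L_w = 27.1/23 = 1.178 kip/in.
Moment M = P × e = 27.1 × 9.5 = 257.45 kip·in; bending f_b = M/S = 5.84 kip/in.
f_max = √(f_v² + f_b²) = √(1.178² + 5.84²) = 5.958 kip/in.
r_n/Ω = (1/2.0) × 0.6 × 90 × (0.707 × 0.25) = 4.772 kip/in → NOT adequate.

f_max ≈ 5.96 kip/in; NOT adequate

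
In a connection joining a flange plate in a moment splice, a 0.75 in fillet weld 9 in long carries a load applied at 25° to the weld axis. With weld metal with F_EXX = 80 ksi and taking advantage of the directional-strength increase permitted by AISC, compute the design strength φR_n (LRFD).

t_e = 0.707 × 0.75 = 0.5302 in; A_we = 0.5302 × 9 = 4.772 in².
Directional factor: 1.0 + 0.5 sin^1.5(25°) = 1.137.
F_nw = 0.6 × 80 × 1.137 = 54.59 ksi.
φR_n = 0.75 × 54.59 × 4.772 = 195.4 kip.

φR_n ≈ 195 kip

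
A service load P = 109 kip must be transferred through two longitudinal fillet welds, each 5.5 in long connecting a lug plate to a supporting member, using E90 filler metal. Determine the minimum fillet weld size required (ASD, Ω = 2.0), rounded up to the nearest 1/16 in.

w = 9/16 in

E90XX → F_EXX = 90 ksi.
Total weld length L = 11 in.
Required throat t_e = P × Ω / (0.6 F_EXX × L) = 109 × 2.0 / (0.6 × 90 × 11) = 0.367 in.
Required leg w = t_e / 0.707 = 0.5191 in → use 9/16 in.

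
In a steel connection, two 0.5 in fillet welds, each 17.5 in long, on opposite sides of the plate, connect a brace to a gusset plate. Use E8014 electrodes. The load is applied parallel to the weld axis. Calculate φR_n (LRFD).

E80XX → F_EXX = 80 ksi.
Effective throat t_e = 0.707 × 0.5 = 0.3535 in.
Total length L = 35 in; A_we = 0.3535 × 35 = 12.37 in².
F_nw = 0.6 F_EXX = 0.6 × 80 = 48 ksi.
φR_n = 0.75 × 48 × 12.37 = 445.4 kips.

φR_n ≈ 445 kips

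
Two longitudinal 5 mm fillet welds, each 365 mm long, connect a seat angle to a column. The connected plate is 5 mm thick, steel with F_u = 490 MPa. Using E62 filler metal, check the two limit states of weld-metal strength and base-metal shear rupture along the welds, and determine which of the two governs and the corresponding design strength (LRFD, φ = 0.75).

E62XX → F_EXX = 620 MPa.
t_e = 0.707 × 5 = 3.535 mm; L = 730 mm.
Weld metal: φR_n = 0.75 × 0.6 × 620 × 3.535 × 730 × 10⁻³ = 720 kN.
Base metal (shear rupture): φR_n = 0.75 × 0.6 × 490 × 5 × 730 × 10⁻³ = 804.8 kN.
Governing: weld metal.

φR_n ≈ 720 kN (weld metal governs)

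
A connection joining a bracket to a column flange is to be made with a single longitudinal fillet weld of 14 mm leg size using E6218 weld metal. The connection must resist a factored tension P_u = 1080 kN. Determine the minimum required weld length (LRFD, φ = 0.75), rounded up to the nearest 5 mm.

L = 395 mm

E62XX → F_EXX = 620 MPa.
Throat t_e = 0.707 × 14 = 9.898 mm.
φr_n = 0.75 × 0.6 × 620 × 9.898 × 10⁻³ = 2.762 kN/mm.
L_req = P_u / φr_n = 1080 / 2.762 = 391.1 mm total.
Round up → use L = 395 mm.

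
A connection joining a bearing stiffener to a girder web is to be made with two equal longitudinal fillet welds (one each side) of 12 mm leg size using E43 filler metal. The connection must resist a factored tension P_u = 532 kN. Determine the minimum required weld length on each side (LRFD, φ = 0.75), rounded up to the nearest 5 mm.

E43XX → F_EXX = 430 MPa.
Throat t_e = 0.707 × 12 = 8.484 mm.
φr_n = 0.75 × 0.6 × 430 × 8.484 × 10⁻³ = 1.642 kN/mm.
L_req = P_u / φr_n = 532 / 1.642 = 324.1 mm total.
Per side: 324.1 / 2 = 162 mm.
Round up → use L = 165 mm on each side.

L = 165 mm on each side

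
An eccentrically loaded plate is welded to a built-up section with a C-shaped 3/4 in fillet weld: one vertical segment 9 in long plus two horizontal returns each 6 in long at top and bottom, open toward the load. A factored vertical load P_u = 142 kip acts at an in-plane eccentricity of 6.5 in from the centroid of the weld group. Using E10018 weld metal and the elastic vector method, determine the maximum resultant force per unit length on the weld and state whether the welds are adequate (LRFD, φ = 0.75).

f_max ≈ 20.1 kip/in; adequate

E100XX → F_EXX = 100 ksi.
Total weld length L_w = 21 in. Treat welds as unit-width lines.
Centroid: x̄ = 2×6×3 / 21 = 1.714 in from the vertical weld.
Polar moment about centroid: J = I_x + I_y = [9³/12 + 2×6×4.5²] + [9×1.714² + 2(6³/12 + 6×1.286²)] = 386 in³.
Direct shear f_v = P/L_w = 142 / 21 = 6.762 kip/in (vertical).
Torsion M = P·e = 142 × 6.5 = 923 kip·in.
Critical point at (x, y) = (4.286, 4.5) from centroid. f_tx = M·y/J = 10.76 kip/in; f_ty = M·x/J = 10.25 kip/in.
Resultant f_max = √[f_tx² + (f_v + f_ty)²] = √[10.76² + (6.762 + 10.25)²] = 20.13 kip/in.
Capacity per unit length: φr_n = 0.75 × 0.6 × 100 × (0.707 × 0.75) = 23.86 kip/in.
20.13 ≤ 23.86 → adequate.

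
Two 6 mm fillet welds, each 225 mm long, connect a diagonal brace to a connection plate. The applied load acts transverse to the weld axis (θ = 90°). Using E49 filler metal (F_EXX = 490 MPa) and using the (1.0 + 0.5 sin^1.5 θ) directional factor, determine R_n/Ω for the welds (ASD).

R_n/Ω ≈ 421 kN

t_e = 0.707 × 6 = 4.242 mm; A_we = 4.242 × 450 = 1909 mm².
Directional factor: 1.0 + 0.5 sin^1.5(90°) = 1.5.
F_nw = 0.6 × 490 × 1.5 = 441 MPa.
R_n/Ω = (441 × 1909) / 2.0 × 10⁻³ = 420.9 kN.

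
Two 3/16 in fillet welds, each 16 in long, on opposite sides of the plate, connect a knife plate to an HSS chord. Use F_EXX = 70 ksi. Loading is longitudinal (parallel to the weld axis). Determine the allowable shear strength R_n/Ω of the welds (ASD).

R_n/Ω ≈ 89.1 kip

Effective throat t_e = 0.707 × 0.1875 = 0.1326 in.
Total length L = 32 in; A_we = 0.1326 × 32 = 4.242 in².
F_nw = 0.6 F_EXX = 0.6 × 70 = 42 ksi.
R_n = 42 × 4.242 = 178.2 kip; R_n/Ω = 178.2/2.0 = 89.08 kip.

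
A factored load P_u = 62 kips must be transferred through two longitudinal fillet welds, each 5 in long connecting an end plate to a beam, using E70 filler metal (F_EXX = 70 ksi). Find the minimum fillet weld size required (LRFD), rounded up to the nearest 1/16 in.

w = 5/16 in

Total weld length L = 10 in.
Required throat t_e = P_u / (φ × 0.6 F_EXX × L) = 62 / (0.75 × 0.6 × 70 × 10) = 0.1968 in.
Required leg w = t_e / 0.707 = 0.2784 in → use 5/16 in.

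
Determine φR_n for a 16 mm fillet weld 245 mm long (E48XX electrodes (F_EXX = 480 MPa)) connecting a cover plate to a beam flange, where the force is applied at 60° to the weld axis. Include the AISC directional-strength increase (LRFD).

t_e = 0.707 × 16 = 11.31 mm; A_we = 11.31 × 245 = 2771 mm².
Directional factor: 1.0 + 0.5 sin^1.5(60°) = 1.403.
F_nw = 0.6 × 480 × 1.403 = 404.1 MPa.
φR_n = 0.75 × 404.1 × 2771 × 10⁻³ = 839.9 kN.

φR_n ≈ 840 kN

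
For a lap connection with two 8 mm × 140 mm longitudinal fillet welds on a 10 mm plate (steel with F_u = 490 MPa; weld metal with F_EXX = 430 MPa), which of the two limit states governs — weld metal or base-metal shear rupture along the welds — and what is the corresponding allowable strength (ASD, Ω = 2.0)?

R_n/Ω ≈ 204 kN (weld metal governs)

t_e = 0.707 × 8 = 5.656 mm; L = 280 mm.
Weld metal: R_n/Ω = (1/2.0) × 0.6 × 430 × 5.656 × 280 × 10⁻³ = 204.3 kN.
Base metal (shear rupture): R_n/Ω = (1/2.0) × 0.6 × 490 × 10 × 280 × 10⁻³ = 411.6 kN.
Governing: weld metal.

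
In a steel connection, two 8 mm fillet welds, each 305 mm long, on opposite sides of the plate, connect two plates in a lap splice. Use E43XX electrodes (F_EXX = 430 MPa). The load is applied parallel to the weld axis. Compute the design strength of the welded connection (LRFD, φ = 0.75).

Effective throat t_e = 0.707 × 8 = 5.656 mm.
Total length L = 610 mm; A_we = 5.656 × 610 = 3450 mm².
F_nw = 0.6 F_EXX = 0.6 × 430 = 258 MPa.
φR_n = 0.75 × 258 × 3450 × 10⁻³ = 667.6 kN.

φR_n ≈ 668 kN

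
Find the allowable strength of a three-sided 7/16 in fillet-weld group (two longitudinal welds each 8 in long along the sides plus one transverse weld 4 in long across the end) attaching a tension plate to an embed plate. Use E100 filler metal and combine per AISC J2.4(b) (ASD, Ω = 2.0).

E100XX → F_EXX = 100 ksi.
t_e = 0.707 × 0.4375 = 0.3093 in.
R_nwl = 0.6 × 100 × 0.3093 × 16 = 296.9 kip (longitudinal, 2 welds).
R_nwt = 0.6 × 100 × 0.3093 × 4 = 74.23 kip (transverse, base value).
(i) R_nwl + R_nwt = 371.2 kip; (ii) 0.85 R_nwl + 1.5 R_nwt = 363.8 kip.
R_n = max = 371.2 kip [governs: (i)]; R_n/Ω = 185.6 kip.

R_n/Ω ≈ 186 kip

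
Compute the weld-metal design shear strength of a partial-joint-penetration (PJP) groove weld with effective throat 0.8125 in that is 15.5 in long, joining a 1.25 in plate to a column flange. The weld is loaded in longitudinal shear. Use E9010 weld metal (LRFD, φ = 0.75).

φR_n ≈ 510 kips

E90XX → F_EXX = 90 ksi.
Effective throat (given) t_e = 0.8125 in.
A_we = 0.8125 × 15.5 = 12.59 in².
F_nw = 0.6 F_EXX = 54 ksi.
φR_n = 0.75 × 54 × 12.59 = 510 kips.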